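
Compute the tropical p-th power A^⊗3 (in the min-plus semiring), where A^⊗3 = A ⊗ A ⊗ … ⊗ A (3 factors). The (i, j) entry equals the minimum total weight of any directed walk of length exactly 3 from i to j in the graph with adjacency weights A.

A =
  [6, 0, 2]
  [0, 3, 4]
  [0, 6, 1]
A^⊗3 =
  [3, 0, 2]
  [0, 3, 3]
  [0, 1, 3]

Each entry (A^⊗3)_ij equals the minimum over all length-3 walks i = v_0 → v_1 → … → v_3 = j of Σ_t A[v_t][v_{t+1}]. For example, for (i, j) = (0, 2) we minimise over 9 possible intermediate vertex sequences; the minimum is 2, attained along the walk 0 → 1 → 0 → 2.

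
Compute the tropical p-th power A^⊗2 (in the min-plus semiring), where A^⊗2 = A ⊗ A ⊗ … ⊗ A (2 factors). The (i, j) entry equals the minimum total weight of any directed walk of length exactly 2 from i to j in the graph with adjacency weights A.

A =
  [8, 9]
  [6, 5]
A^⊗2 =
  [15, 14]
  [11, 10]

Each entry (A^⊗2)_ij equals the minimum over all length-2 walks i = v_0 → v_1 → … → v_2 = j of Σ_t A[v_t][v_{t+1}]. For example, for (i, j) = (0, 1) we minimise over 2 possible intermediate vertex sequences; the minimum is 14, attained along the walk 0 → 1 → 1.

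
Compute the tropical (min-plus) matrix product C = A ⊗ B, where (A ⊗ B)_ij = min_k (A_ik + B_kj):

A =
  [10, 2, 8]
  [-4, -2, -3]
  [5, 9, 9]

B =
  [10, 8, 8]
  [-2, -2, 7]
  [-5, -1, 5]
A ⊗ B =
  [0, 0, 9]
  [-8, -4, 2]
  [4, 7, 13]

Apply the min-plus product entry-by-entry:
  C[0][0] = min over k of (A[0][0] + B[0][0] = 10 + 10 = 20, A[0][1] + B[1][0] = 2 + -2 = 0, A[0][2] + B[2][0] = 8 + -5 = 3) = 0 (attained at k = 1)
  C[0][1] = min over k of (A[0][0] + B[0][1] = 10 + 8 = 18, A[0][1] + B[1][1] = 2 + -2 = 0, A[0][2] + B[2][1] = 8 + -1 = 7) = 0 (attained at k = 1)
  C[0][2] = min over k of (A[0][0] + B[0][2] = 10 + 8 = 18, A[0][1] + B[1][2] = 2 + 7 = 9, A[0][2] + B[2][2] = 8 + 5 = 13) = 9 (attained at k = 1)
  C[1][0] = min over k of (A[1][0] + B[0][0] = -4 + 10 = 6, A[1][1] + B[1][0] = -2 + -2 = -4, A[1][2] + B[2][0] = -3 + -5 = -8) = -8 (attained at k = 2)
  C[1][1] = min over k of (A[1][0] + B[0][1] = -4 + 8 = 4, A[1][1] + B[1][1] = -2 + -2 = -4, A[1][2] + B[2][1] = -3 + -1 = -4) = -4 (attained at k = 1)
  C[1][2] = min over k of (A[1][0] + B[0][2] = -4 + 8 = 4, A[1][1] + B[1][2] = -2 + 7 = 5, A[1][2] + B[2][2] = -3 + 5 = 2) = 2 (attained at k = 2)
  C[2][0] = min over k of (A[2][0] + B[0][0] = 5 + 10 = 15, A[2][1] + B[1][0] = 9 + -2 = 7, A[2][2] + B[2][0] = 9 + -5 = 4) = 4 (attained at k = 2)
  C[2][1] = min over k of (A[2][0] + B[0][1] = 5 + 8 = 13, A[2][1] + B[1][1] = 9 + -2 = 7, A[2][2] + B[2][1] = 9 + -1 = 8) = 7 (attained at k = 1)
  C[2][2] = min over k of (A[2][0] + B[0][2] = 5 + 8 = 13, A[2][1] + B[1][2] = 9 + 7 = 16, A[2][2] + B[2][2] = 9 + 5 = 14) = 13 (attained at k = 0)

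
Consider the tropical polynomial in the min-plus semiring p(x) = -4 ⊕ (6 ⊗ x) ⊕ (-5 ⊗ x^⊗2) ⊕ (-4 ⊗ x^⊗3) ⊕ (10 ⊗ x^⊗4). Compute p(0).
p(0) = -5

A tropical monomial a ⊗ x^⊗i evaluates to a + i · x. Evaluating each term at x = 0:
  Term 0 contributes -4 + 0 · 0 = -4
  Term 1 contributes 6 + 1 · 0 = 6
  Term 2 contributes -5 + 2 · 0 = -5
  Term 3 contributes -4 + 3 · 0 = -4
  Term 4 contributes 10 + 4 · 0 = 10
p(0) = ⊕ of these = min[-4, 6, -5, -4, 10] = -5.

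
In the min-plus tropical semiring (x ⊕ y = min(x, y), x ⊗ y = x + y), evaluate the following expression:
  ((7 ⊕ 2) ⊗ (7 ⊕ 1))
((7 ⊕ 2) ⊗ (7 ⊕ 1)) = 3

Expand innermost to outermost. Recall ⊕ takes the minimum of its arguments and ⊗ takes their sum. Working out the expression ((7 ⊕ 2) ⊗ (7 ⊕ 1)) gives 3.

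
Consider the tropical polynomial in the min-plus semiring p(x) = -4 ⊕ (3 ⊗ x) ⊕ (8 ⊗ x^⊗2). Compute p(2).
p(2) = -4

A tropical monomial a ⊗ x^⊗i evaluates to a + i · x. Evaluating each term at x = 2:
  Term 0 contributes -4 + 0 · 2 = -4
  Term 1 contributes 3 + 1 · 2 = 5
  Term 2 contributes 8 + 2 · 2 = 12
p(2) = ⊕ of these = min[-4, 5, 12] = -4.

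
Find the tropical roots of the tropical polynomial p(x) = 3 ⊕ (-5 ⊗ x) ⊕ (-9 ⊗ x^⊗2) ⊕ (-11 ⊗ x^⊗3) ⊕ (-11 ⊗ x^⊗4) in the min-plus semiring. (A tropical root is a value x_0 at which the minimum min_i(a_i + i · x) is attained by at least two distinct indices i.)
Roots: {0, 2, 4, 8}

Each tropical root is a break point of the lower envelope of the lines y = a_i + i · x (there are 5 lines, with slopes 0, 1, ..., 4). Only the lines that attain the minimum somewhere contribute to roots; other lines are dominated. Here the surviving (envelope) indices are i = 4, i = 3, i = 2, i = 1, i = 0.
Intersections between consecutive envelope lines give the roots: for adjacent envelope indices i < j the intersection is x = (a_i − a_j) / (j − i). Reading off the sorted break points: {0, 2, 4, 8}.
Verification: at each break x_0, at least two indices attain the minimum of min_i(a_i + i · x_0).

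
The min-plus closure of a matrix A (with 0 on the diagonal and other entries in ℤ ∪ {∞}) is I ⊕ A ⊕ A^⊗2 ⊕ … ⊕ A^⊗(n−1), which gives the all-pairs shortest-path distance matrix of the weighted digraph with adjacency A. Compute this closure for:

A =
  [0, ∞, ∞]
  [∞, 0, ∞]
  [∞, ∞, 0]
Closure =
  [0, ∞, ∞]
  [∞, 0, ∞]
  [∞, ∞, 0]

This is the Floyd-Warshall all-pairs shortest-path computation. For each intermediate vertex k = 0, 1, …, 2, update dist[i][j] ← min(dist[i][j], dist[i][k] + dist[k][j]). The final matrix gives, for each (i, j), the minimum total weight of any directed path from i to j (possibly empty when i = j).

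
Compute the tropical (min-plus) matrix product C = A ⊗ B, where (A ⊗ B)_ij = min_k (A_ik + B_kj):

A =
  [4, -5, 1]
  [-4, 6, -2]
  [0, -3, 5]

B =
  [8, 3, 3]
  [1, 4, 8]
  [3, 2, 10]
A ⊗ B =
  [-4, -1, 3]
  [1, -1, -1]
  [-2, 1, 3]

Apply the min-plus product entry-by-entry:
  C[0][0] = min over k of (A[0][0] + B[0][0] = 4 + 8 = 12, A[0][1] + B[1][0] = -5 + 1 = -4, A[0][2] + B[2][0] = 1 + 3 = 4) = -4 (attained at k = 1)
  C[0][1] = min over k of (A[0][0] + B[0][1] = 4 + 3 = 7, A[0][1] + B[1][1] = -5 + 4 = -1, A[0][2] + B[2][1] = 1 + 2 = 3) = -1 (attained at k = 1)
  C[0][2] = min over k of (A[0][0] + B[0][2] = 4 + 3 = 7, A[0][1] + B[1][2] = -5 + 8 = 3, A[0][2] + B[2][2] = 1 + 10 = 11) = 3 (attained at k = 1)
  C[1][0] = min over k of (A[1][0] + B[0][0] = -4 + 8 = 4, A[1][1] + B[1][0] = 6 + 1 = 7, A[1][2] + B[2][0] = -2 + 3 = 1) = 1 (attained at k = 2)
  C[1][1] = min over k of (A[1][0] + B[0][1] = -4 + 3 = -1, A[1][1] + B[1][1] = 6 + 4 = 10, A[1][2] + B[2][1] = -2 + 2 = 0) = -1 (attained at k = 0)
  C[1][2] = min over k of (A[1][0] + B[0][2] = -4 + 3 = -1, A[1][1] + B[1][2] = 6 + 8 = 14, A[1][2] + B[2][2] = -2 + 10 = 8) = -1 (attained at k = 0)
  C[2][0] = min over k of (A[2][0] + B[0][0] = 0 + 8 = 8, A[2][1] + B[1][0] = -3 + 1 = -2, A[2][2] + B[2][0] = 5 + 3 = 8) = -2 (attained at k = 1)
  C[2][1] = min over k of (A[2][0] + B[0][1] = 0 + 3 = 3, A[2][1] + B[1][1] = -3 + 4 = 1, A[2][2] + B[2][1] = 5 + 2 = 7) = 1 (attained at k = 1)
  C[2][2] = min over k of (A[2][0] + B[0][2] = 0 + 3 = 3, A[2][1] + B[1][2] = -3 + 8 = 5, A[2][2] + B[2][2] = 5 + 10 = 15) = 3 (attained at k = 0)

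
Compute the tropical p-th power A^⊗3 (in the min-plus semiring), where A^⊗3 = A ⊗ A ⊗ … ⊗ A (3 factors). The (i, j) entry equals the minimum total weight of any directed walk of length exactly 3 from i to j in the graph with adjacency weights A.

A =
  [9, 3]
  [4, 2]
A^⊗3 =
  [9, 7]
  [8, 6]

Each entry (A^⊗3)_ij equals the minimum over all length-3 walks i = v_0 → v_1 → … → v_3 = j of Σ_t A[v_t][v_{t+1}]. For example, for (i, j) = (0, 1) we minimise over 4 possible intermediate vertex sequences; the minimum is 7, attained along the walk 0 → 1 → 1 → 1.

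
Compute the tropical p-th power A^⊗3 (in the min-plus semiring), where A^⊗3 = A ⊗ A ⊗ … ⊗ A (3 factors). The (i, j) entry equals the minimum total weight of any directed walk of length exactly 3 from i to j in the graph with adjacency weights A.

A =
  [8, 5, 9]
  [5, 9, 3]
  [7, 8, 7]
A^⊗3 =
  [15, 15, 15]
  [15, 15, 13]
  [17, 18, 15]

Each entry (A^⊗3)_ij equals the minimum over all length-3 walks i = v_0 → v_1 → … → v_3 = j of Σ_t A[v_t][v_{t+1}]. For example, for (i, j) = (0, 2) we minimise over 9 possible intermediate vertex sequences; the minimum is 15, attained along the walk 0 → 1 → 2 → 2.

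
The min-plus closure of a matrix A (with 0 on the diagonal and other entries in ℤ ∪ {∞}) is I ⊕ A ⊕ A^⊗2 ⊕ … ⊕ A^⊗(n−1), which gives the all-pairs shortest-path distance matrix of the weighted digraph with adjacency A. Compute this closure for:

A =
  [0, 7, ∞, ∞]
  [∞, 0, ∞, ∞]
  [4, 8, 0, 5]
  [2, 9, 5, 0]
Closure =
  [0, 7, ∞, ∞]
  [∞, 0, ∞, ∞]
  [4, 8, 0, 5]
  [2, 9, 5, 0]

This is the Floyd-Warshall all-pairs shortest-path computation. For each intermediate vertex k = 0, 1, …, 3, update dist[i][j] ← min(dist[i][j], dist[i][k] + dist[k][j]). The final matrix gives, for each (i, j), the minimum total weight of any directed path from i to j (possibly empty when i = j).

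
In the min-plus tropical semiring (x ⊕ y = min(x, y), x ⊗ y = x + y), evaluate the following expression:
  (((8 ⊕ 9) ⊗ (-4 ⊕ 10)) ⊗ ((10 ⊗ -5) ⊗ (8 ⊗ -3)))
(((8 ⊕ 9) ⊗ (-4 ⊕ 10)) ⊗ ((10 ⊗ -5) ⊗ (8 ⊗ -3))) = 14

Expand innermost to outermost. Recall ⊕ takes the minimum of its arguments and ⊗ takes their sum. Working out the expression (((8 ⊕ 9) ⊗ (-4 ⊕ 10)) ⊗ ((10 ⊗ -5) ⊗ (8 ⊗ -3))) gives 14.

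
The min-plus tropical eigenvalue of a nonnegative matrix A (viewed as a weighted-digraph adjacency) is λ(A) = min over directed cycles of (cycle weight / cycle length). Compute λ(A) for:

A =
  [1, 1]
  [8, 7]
λ(A) = 1

Enumerate directed cycles and compute their means (weight / length). Sample:
  cycle 0 → 0: weight = 1, length = 1, mean = 1/1 ≈ 1.000
  cycle 1 → 1: weight = 7, length = 1, mean = 7/1 ≈ 7.000
  cycle 0 → 1 → 0: weight = 9, length = 2, mean = 9/2 ≈ 4.500
  cycle 1 → 0 → 1: weight = 9, length = 2, mean = 9/2 ≈ 4.500
Minimum mean = 1.000, attained e.g. along the cycle 0 → 0 with weight 1 and length 1. So λ(A) = 1/1 = 1.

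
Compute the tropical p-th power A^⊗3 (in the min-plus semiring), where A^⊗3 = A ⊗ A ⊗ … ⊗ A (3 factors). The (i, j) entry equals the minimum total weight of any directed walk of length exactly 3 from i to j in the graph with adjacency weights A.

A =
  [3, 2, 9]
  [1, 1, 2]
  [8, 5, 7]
A^⊗3 =
  [4, 4, 5]
  [3, 3, 4]
  [7, 7, 8]

Each entry (A^⊗3)_ij equals the minimum over all length-3 walks i = v_0 → v_1 → … → v_3 = j of Σ_t A[v_t][v_{t+1}]. For example, for (i, j) = (0, 2) we minimise over 9 possible intermediate vertex sequences; the minimum is 5, attained along the walk 0 → 1 → 1 → 2.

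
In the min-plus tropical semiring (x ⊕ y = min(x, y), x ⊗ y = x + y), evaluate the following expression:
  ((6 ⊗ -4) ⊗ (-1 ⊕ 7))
((6 ⊗ -4) ⊗ (-1 ⊕ 7)) = 1

Expand innermost to outermost. Recall ⊕ takes the minimum of its arguments and ⊗ takes their sum. Working out the expression ((6 ⊗ -4) ⊗ (-1 ⊕ 7)) gives 1.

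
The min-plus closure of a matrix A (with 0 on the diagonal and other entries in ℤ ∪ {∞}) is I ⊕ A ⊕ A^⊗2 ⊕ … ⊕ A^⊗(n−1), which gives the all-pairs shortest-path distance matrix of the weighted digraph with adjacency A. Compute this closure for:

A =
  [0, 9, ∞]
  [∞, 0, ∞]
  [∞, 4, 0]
Closure =
  [0, 9, ∞]
  [∞, 0, ∞]
  [∞, 4, 0]

This is the Floyd-Warshall all-pairs shortest-path computation. For each intermediate vertex k = 0, 1, …, 2, update dist[i][j] ← min(dist[i][j], dist[i][k] + dist[k][j]). The final matrix gives, for each (i, j), the minimum total weight of any directed path from i to j (possibly empty when i = j).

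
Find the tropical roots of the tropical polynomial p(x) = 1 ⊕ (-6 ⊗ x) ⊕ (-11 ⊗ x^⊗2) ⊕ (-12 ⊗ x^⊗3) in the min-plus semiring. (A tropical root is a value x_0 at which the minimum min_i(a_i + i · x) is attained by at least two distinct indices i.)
Roots: {1, 5, 7}

Each tropical root is a break point of the lower envelope of the lines y = a_i + i · x (there are 4 lines, with slopes 0, 1, ..., 3). Only the lines that attain the minimum somewhere contribute to roots; other lines are dominated. Here the surviving (envelope) indices are i = 3, i = 2, i = 1, i = 0.
Intersections between consecutive envelope lines give the roots: for adjacent envelope indices i < j the intersection is x = (a_i − a_j) / (j − i). Reading off the sorted break points: {1, 5, 7}.
Verification: at each break x_0, at least two indices attain the minimum of min_i(a_i + i · x_0).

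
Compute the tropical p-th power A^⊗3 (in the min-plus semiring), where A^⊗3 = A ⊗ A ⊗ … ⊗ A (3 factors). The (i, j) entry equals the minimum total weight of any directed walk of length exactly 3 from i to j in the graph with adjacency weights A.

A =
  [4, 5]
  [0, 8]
A^⊗3 =
  [9, 10]
  [5, 9]

Each entry (A^⊗3)_ij equals the minimum over all length-3 walks i = v_0 → v_1 → … → v_3 = j of Σ_t A[v_t][v_{t+1}]. For example, for (i, j) = (0, 1) we minimise over 4 possible intermediate vertex sequences; the minimum is 10, attained along the walk 0 → 1 → 0 → 1.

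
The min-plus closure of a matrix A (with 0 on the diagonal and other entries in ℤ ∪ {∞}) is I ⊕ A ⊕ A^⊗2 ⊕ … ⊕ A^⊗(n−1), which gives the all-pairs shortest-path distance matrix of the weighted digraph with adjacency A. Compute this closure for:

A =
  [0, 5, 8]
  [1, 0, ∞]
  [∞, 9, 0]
Closure =
  [0, 5, 8]
  [1, 0, 9]
  [10, 9, 0]

This is the Floyd-Warshall all-pairs shortest-path computation. For each intermediate vertex k = 0, 1, …, 2, update dist[i][j] ← min(dist[i][j], dist[i][k] + dist[k][j]). The final matrix gives, for each (i, j), the minimum total weight of any directed path from i to j (possibly empty when i = j).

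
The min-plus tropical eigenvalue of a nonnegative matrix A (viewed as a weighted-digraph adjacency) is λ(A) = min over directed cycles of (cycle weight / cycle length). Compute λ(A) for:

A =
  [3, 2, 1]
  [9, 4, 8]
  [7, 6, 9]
λ(A) = 3

Enumerate directed cycles and compute their means (weight / length). Sample:
  cycle 0 → 0: weight = 3, length = 1, mean = 3/1 ≈ 3.000
  cycle 1 → 1: weight = 4, length = 1, mean = 4/1 ≈ 4.000
  cycle 2 → 2: weight = 9, length = 1, mean = 9/1 ≈ 9.000
  cycle 0 → 1 → 0: weight = 11, length = 2, mean = 11/2 ≈ 5.500
  cycle 0 → 2 → 0: weight = 8, length = 2, mean = 8/2 ≈ 4.000
  cycle 1 → 0 → 1: weight = 11, length = 2, mean = 11/2 ≈ 5.500
Minimum mean = 3.000, attained e.g. along the cycle 0 → 0 with weight 3 and length 1. So λ(A) = 3/1 = 3.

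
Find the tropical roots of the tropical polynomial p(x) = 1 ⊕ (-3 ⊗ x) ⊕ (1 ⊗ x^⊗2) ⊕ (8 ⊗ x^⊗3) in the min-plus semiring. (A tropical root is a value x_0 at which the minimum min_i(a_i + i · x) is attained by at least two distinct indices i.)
Roots: {-7, -4, 4}

Each tropical root is a break point of the lower envelope of the lines y = a_i + i · x (there are 4 lines, with slopes 0, 1, ..., 3). Only the lines that attain the minimum somewhere contribute to roots; other lines are dominated. Here the surviving (envelope) indices are i = 3, i = 2, i = 1, i = 0.
Intersections between consecutive envelope lines give the roots: for adjacent envelope indices i < j the intersection is x = (a_i − a_j) / (j − i). Reading off the sorted break points: {-7, -4, 4}.
Verification: at each break x_0, at least two indices attain the minimum of min_i(a_i + i · x_0).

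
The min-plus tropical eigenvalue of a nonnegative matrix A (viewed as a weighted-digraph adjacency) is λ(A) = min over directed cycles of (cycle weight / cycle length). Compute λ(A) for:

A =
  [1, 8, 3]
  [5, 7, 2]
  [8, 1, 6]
λ(A) = 1

Enumerate directed cycles and compute their means (weight / length). Sample:
  cycle 0 → 0: weight = 1, length = 1, mean = 1/1 ≈ 1.000
  cycle 1 → 1: weight = 7, length = 1, mean = 7/1 ≈ 7.000
  cycle 2 → 2: weight = 6, length = 1, mean = 6/1 ≈ 6.000
  cycle 0 → 1 → 0: weight = 13, length = 2, mean = 13/2 ≈ 6.500
  cycle 0 → 2 → 0: weight = 11, length = 2, mean = 11/2 ≈ 5.500
  cycle 1 → 0 → 1: weight = 13, length = 2, mean = 13/2 ≈ 6.500
Minimum mean = 1.000, attained e.g. along the cycle 0 → 0 with weight 1 and length 1. So λ(A) = 1/1 = 1.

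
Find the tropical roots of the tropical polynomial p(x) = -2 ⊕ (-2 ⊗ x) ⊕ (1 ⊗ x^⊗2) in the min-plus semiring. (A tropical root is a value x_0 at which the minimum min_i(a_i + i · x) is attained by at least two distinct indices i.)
Roots: {-3, 0}

Each tropical root is a break point of the lower envelope of the lines y = a_i + i · x (there are 3 lines, with slopes 0, 1, ..., 2). Only the lines that attain the minimum somewhere contribute to roots; other lines are dominated. Here the surviving (envelope) indices are i = 2, i = 1, i = 0.
Intersections between consecutive envelope lines give the roots: for adjacent envelope indices i < j the intersection is x = (a_i − a_j) / (j − i). Reading off the sorted break points: {-3, 0}.
Verification: at each break x_0, at least two indices attain the minimum of min_i(a_i + i · x_0).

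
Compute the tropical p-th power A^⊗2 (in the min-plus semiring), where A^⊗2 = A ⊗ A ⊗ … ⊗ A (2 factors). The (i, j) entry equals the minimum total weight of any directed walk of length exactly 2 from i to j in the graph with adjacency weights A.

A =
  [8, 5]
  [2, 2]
A^⊗2 =
  [7, 7]
  [4, 4]

Each entry (A^⊗2)_ij equals the minimum over all length-2 walks i = v_0 → v_1 → … → v_2 = j of Σ_t A[v_t][v_{t+1}]. For example, for (i, j) = (0, 1) we minimise over 2 possible intermediate vertex sequences; the minimum is 7, attained along the walk 0 → 1 → 1.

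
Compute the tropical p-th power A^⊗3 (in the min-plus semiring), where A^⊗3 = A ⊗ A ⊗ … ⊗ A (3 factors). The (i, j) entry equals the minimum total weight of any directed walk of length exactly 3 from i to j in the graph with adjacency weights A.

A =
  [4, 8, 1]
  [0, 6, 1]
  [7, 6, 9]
A^⊗3 =
  [7, 11, 8]
  [7, 7, 5]
  [10, 13, 7]

Each entry (A^⊗3)_ij equals the minimum over all length-3 walks i = v_0 → v_1 → … → v_3 = j of Σ_t A[v_t][v_{t+1}]. For example, for (i, j) = (0, 2) we minimise over 9 possible intermediate vertex sequences; the minimum is 8, attained along the walk 0 → 2 → 1 → 2.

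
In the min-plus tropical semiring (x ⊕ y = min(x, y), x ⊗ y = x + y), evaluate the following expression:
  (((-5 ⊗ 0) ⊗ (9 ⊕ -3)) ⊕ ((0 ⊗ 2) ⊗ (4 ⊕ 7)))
(((-5 ⊗ 0) ⊗ (9 ⊕ -3)) ⊕ ((0 ⊗ 2) ⊗ (4 ⊕ 7))) = -8

Expand innermost to outermost. Recall ⊕ takes the minimum of its arguments and ⊗ takes their sum. Working out the expression (((-5 ⊗ 0) ⊗ (9 ⊕ -3)) ⊕ ((0 ⊗ 2) ⊗ (4 ⊕ 7))) gives -8.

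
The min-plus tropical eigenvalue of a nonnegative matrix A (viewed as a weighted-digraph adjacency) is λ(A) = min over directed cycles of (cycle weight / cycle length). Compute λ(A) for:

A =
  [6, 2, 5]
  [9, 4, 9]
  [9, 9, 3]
λ(A) = 3

Enumerate directed cycles and compute their means (weight / length). Sample:
  cycle 0 → 0: weight = 6, length = 1, mean = 6/1 ≈ 6.000
  cycle 1 → 1: weight = 4, length = 1, mean = 4/1 ≈ 4.000
  cycle 2 → 2: weight = 3, length = 1, mean = 3/1 ≈ 3.000
  cycle 0 → 1 → 0: weight = 11, length = 2, mean = 11/2 ≈ 5.500
  cycle 0 → 2 → 0: weight = 14, length = 2, mean = 14/2 ≈ 7.000
  cycle 1 → 0 → 1: weight = 11, length = 2, mean = 11/2 ≈ 5.500
Minimum mean = 3.000, attained e.g. along the cycle 2 → 2 with weight 3 and length 1. So λ(A) = 3/1 = 3.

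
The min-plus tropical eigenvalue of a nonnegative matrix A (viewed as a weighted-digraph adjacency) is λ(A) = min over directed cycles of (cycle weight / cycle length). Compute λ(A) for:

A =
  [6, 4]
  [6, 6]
λ(A) = 5

Enumerate directed cycles and compute their means (weight / length). Sample:
  cycle 0 → 0: weight = 6, length = 1, mean = 6/1 ≈ 6.000
  cycle 1 → 1: weight = 6, length = 1, mean = 6/1 ≈ 6.000
  cycle 0 → 1 → 0: weight = 10, length = 2, mean = 10/2 ≈ 5.000
  cycle 1 → 0 → 1: weight = 10, length = 2, mean = 10/2 ≈ 5.000
Minimum mean = 5.000, attained e.g. along the cycle 0 → 1 → 0 with weight 10 and length 2. So λ(A) = 10/2 = 5.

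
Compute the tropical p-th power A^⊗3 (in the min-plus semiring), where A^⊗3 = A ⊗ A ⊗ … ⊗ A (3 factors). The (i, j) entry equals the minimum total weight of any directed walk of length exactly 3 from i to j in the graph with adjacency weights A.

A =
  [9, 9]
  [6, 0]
A^⊗3 =
  [15, 9]
  [6, 0]

Each entry (A^⊗3)_ij equals the minimum over all length-3 walks i = v_0 → v_1 → … → v_3 = j of Σ_t A[v_t][v_{t+1}]. For example, for (i, j) = (0, 1) we minimise over 4 possible intermediate vertex sequences; the minimum is 9, attained along the walk 0 → 1 → 1 → 1.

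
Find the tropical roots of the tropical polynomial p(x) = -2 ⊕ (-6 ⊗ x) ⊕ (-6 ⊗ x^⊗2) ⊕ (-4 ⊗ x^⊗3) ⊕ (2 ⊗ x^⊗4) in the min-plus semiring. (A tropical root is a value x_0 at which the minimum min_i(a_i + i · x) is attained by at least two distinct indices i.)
Roots: {-6, -2, 0, 4}

Each tropical root is a break point of the lower envelope of the lines y = a_i + i · x (there are 5 lines, with slopes 0, 1, ..., 4). Only the lines that attain the minimum somewhere contribute to roots; other lines are dominated. Here the surviving (envelope) indices are i = 4, i = 3, i = 2, i = 1, i = 0.
Intersections between consecutive envelope lines give the roots: for adjacent envelope indices i < j the intersection is x = (a_i − a_j) / (j − i). Reading off the sorted break points: {-6, -2, 0, 4}.
Verification: at each break x_0, at least two indices attain the minimum of min_i(a_i + i · x_0).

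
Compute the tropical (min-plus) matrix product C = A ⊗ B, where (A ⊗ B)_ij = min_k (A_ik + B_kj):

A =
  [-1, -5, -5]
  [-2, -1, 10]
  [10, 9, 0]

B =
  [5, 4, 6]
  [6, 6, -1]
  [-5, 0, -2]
A ⊗ B =
  [-10, -5, -7]
  [3, 2, -2]
  [-5, 0, -2]

Apply the min-plus product entry-by-entry:
  C[0][0] = min over k of (A[0][0] + B[0][0] = -1 + 5 = 4, A[0][1] + B[1][0] = -5 + 6 = 1, A[0][2] + B[2][0] = -5 + -5 = -10) = -10 (attained at k = 2)
  C[0][1] = min over k of (A[0][0] + B[0][1] = -1 + 4 = 3, A[0][1] + B[1][1] = -5 + 6 = 1, A[0][2] + B[2][1] = -5 + 0 = -5) = -5 (attained at k = 2)
  C[0][2] = min over k of (A[0][0] + B[0][2] = -1 + 6 = 5, A[0][1] + B[1][2] = -5 + -1 = -6, A[0][2] + B[2][2] = -5 + -2 = -7) = -7 (attained at k = 2)
  C[1][0] = min over k of (A[1][0] + B[0][0] = -2 + 5 = 3, A[1][1] + B[1][0] = -1 + 6 = 5, A[1][2] + B[2][0] = 10 + -5 = 5) = 3 (attained at k = 0)
  C[1][1] = min over k of (A[1][0] + B[0][1] = -2 + 4 = 2, A[1][1] + B[1][1] = -1 + 6 = 5, A[1][2] + B[2][1] = 10 + 0 = 10) = 2 (attained at k = 0)
  C[1][2] = min over k of (A[1][0] + B[0][2] = -2 + 6 = 4, A[1][1] + B[1][2] = -1 + -1 = -2, A[1][2] + B[2][2] = 10 + -2 = 8) = -2 (attained at k = 1)
  C[2][0] = min over k of (A[2][0] + B[0][0] = 10 + 5 = 15, A[2][1] + B[1][0] = 9 + 6 = 15, A[2][2] + B[2][0] = 0 + -5 = -5) = -5 (attained at k = 2)
  C[2][1] = min over k of (A[2][0] + B[0][1] = 10 + 4 = 14, A[2][1] + B[1][1] = 9 + 6 = 15, A[2][2] + B[2][1] = 0 + 0 = 0) = 0 (attained at k = 2)
  C[2][2] = min over k of (A[2][0] + B[0][2] = 10 + 6 = 16, A[2][1] + B[1][2] = 9 + -1 = 8, A[2][2] + B[2][2] = 0 + -2 = -2) = -2 (attained at k = 2)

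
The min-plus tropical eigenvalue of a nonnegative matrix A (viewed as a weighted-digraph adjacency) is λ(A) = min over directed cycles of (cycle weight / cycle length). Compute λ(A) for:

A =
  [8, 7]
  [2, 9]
λ(A) = 9/2

Enumerate directed cycles and compute their means (weight / length). Sample:
  cycle 0 → 0: weight = 8, length = 1, mean = 8/1 ≈ 8.000
  cycle 1 → 1: weight = 9, length = 1, mean = 9/1 ≈ 9.000
  cycle 0 → 1 → 0: weight = 9, length = 2, mean = 9/2 ≈ 4.500
  cycle 1 → 0 → 1: weight = 9, length = 2, mean = 9/2 ≈ 4.500
Minimum mean = 4.500, attained e.g. along the cycle 0 → 1 → 0 with weight 9 and length 2. So λ(A) = 9/2 = 9/2.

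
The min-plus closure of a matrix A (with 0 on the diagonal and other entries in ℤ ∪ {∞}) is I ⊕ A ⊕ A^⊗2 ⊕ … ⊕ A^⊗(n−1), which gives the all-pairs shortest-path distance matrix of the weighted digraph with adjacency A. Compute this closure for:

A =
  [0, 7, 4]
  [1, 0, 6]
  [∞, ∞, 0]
Closure =
  [0, 7, 4]
  [1, 0, 5]
  [∞, ∞, 0]

This is the Floyd-Warshall all-pairs shortest-path computation. For each intermediate vertex k = 0, 1, …, 2, update dist[i][j] ← min(dist[i][j], dist[i][k] + dist[k][j]). The final matrix gives, for each (i, j), the minimum total weight of any directed path from i to j (possibly empty when i = j).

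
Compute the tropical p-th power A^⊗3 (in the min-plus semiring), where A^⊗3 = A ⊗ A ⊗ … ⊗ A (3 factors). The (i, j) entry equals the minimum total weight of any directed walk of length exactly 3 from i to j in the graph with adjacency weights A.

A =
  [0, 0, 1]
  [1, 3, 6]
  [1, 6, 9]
A^⊗3 =
  [0, 0, 1]
  [1, 1, 2]
  [1, 1, 2]

Each entry (A^⊗3)_ij equals the minimum over all length-3 walks i = v_0 → v_1 → … → v_3 = j of Σ_t A[v_t][v_{t+1}]. For example, for (i, j) = (0, 2) we minimise over 9 possible intermediate vertex sequences; the minimum is 1, attained along the walk 0 → 0 → 0 → 2.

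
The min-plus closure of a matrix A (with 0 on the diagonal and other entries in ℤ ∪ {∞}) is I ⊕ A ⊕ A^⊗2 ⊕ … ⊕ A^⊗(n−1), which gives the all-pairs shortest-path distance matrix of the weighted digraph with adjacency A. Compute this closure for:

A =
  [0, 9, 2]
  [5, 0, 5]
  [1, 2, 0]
Closure =
  [0, 4, 2]
  [5, 0, 5]
  [1, 2, 0]

This is the Floyd-Warshall all-pairs shortest-path computation. For each intermediate vertex k = 0, 1, …, 2, update dist[i][j] ← min(dist[i][j], dist[i][k] + dist[k][j]). The final matrix gives, for each (i, j), the minimum total weight of any directed path from i to j (possibly empty when i = j).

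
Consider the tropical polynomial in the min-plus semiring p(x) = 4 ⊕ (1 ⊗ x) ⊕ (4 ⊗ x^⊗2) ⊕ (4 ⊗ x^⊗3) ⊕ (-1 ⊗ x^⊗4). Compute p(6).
p(6) = 4

A tropical monomial a ⊗ x^⊗i evaluates to a + i · x. Evaluating each term at x = 6:
  Term 0 contributes 4 + 0 · 6 = 4
  Term 1 contributes 1 + 1 · 6 = 7
  Term 2 contributes 4 + 2 · 6 = 16
  Term 3 contributes 4 + 3 · 6 = 22
  Term 4 contributes -1 + 4 · 6 = 23
p(6) = ⊕ of these = min[4, 7, 16, 22, 23] = 4.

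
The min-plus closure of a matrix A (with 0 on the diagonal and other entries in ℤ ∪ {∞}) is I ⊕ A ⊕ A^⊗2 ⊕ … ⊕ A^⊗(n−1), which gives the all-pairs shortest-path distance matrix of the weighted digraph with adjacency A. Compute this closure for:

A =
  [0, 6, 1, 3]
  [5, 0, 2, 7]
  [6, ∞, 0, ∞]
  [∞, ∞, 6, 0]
Closure =
  [0, 6, 1, 3]
  [5, 0, 2, 7]
  [6, 12, 0, 9]
  [12, 18, 6, 0]

This is the Floyd-Warshall all-pairs shortest-path computation. For each intermediate vertex k = 0, 1, …, 3, update dist[i][j] ← min(dist[i][j], dist[i][k] + dist[k][j]). The final matrix gives, for each (i, j), the minimum total weight of any directed path from i to j (possibly empty when i = j).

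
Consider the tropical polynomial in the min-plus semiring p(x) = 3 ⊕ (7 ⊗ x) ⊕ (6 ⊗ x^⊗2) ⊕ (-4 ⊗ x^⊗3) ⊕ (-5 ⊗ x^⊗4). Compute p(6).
p(6) = 3

A tropical monomial a ⊗ x^⊗i evaluates to a + i · x. Evaluating each term at x = 6:
  Term 0 contributes 3 + 0 · 6 = 3
  Term 1 contributes 7 + 1 · 6 = 13
  Term 2 contributes 6 + 2 · 6 = 18
  Term 3 contributes -4 + 3 · 6 = 14
  Term 4 contributes -5 + 4 · 6 = 19
p(6) = ⊕ of these = min[3, 13, 18, 14, 19] = 3.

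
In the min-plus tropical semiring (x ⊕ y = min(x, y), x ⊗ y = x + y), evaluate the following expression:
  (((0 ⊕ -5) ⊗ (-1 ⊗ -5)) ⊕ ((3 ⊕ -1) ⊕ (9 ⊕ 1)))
(((0 ⊕ -5) ⊗ (-1 ⊗ -5)) ⊕ ((3 ⊕ -1) ⊕ (9 ⊕ 1))) = -11

Expand innermost to outermost. Recall ⊕ takes the minimum of its arguments and ⊗ takes their sum. Working out the expression (((0 ⊕ -5) ⊗ (-1 ⊗ -5)) ⊕ ((3 ⊕ -1) ⊕ (9 ⊕ 1))) gives -11.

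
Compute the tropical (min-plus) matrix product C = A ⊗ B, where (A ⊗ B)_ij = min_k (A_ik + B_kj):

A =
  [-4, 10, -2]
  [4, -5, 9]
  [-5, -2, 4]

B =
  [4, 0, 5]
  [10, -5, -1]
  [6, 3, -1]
A ⊗ B =
  [0, -4, -3]
  [5, -10, -6]
  [-1, -7, -3]

Apply the min-plus product entry-by-entry:
  C[0][0] = min over k of (A[0][0] + B[0][0] = -4 + 4 = 0, A[0][1] + B[1][0] = 10 + 10 = 20, A[0][2] + B[2][0] = -2 + 6 = 4) = 0 (attained at k = 0)
  C[0][1] = min over k of (A[0][0] + B[0][1] = -4 + 0 = -4, A[0][1] + B[1][1] = 10 + -5 = 5, A[0][2] + B[2][1] = -2 + 3 = 1) = -4 (attained at k = 0)
  C[0][2] = min over k of (A[0][0] + B[0][2] = -4 + 5 = 1, A[0][1] + B[1][2] = 10 + -1 = 9, A[0][2] + B[2][2] = -2 + -1 = -3) = -3 (attained at k = 2)
  C[1][0] = min over k of (A[1][0] + B[0][0] = 4 + 4 = 8, A[1][1] + B[1][0] = -5 + 10 = 5, A[1][2] + B[2][0] = 9 + 6 = 15) = 5 (attained at k = 1)
  C[1][1] = min over k of (A[1][0] + B[0][1] = 4 + 0 = 4, A[1][1] + B[1][1] = -5 + -5 = -10, A[1][2] + B[2][1] = 9 + 3 = 12) = -10 (attained at k = 1)
  C[1][2] = min over k of (A[1][0] + B[0][2] = 4 + 5 = 9, A[1][1] + B[1][2] = -5 + -1 = -6, A[1][2] + B[2][2] = 9 + -1 = 8) = -6 (attained at k = 1)
  C[2][0] = min over k of (A[2][0] + B[0][0] = -5 + 4 = -1, A[2][1] + B[1][0] = -2 + 10 = 8, A[2][2] + B[2][0] = 4 + 6 = 10) = -1 (attained at k = 0)
  C[2][1] = min over k of (A[2][0] + B[0][1] = -5 + 0 = -5, A[2][1] + B[1][1] = -2 + -5 = -7, A[2][2] + B[2][1] = 4 + 3 = 7) = -7 (attained at k = 1)
  C[2][2] = min over k of (A[2][0] + B[0][2] = -5 + 5 = 0, A[2][1] + B[1][2] = -2 + -1 = -3, A[2][2] + B[2][2] = 4 + -1 = 3) = -3 (attained at k = 1)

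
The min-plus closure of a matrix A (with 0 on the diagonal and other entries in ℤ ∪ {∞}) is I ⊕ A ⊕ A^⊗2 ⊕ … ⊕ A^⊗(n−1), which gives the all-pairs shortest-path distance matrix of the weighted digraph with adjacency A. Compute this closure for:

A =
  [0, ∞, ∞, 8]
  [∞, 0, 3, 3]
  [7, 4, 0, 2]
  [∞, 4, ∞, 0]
Closure =
  [0, 12, 15, 8]
  [10, 0, 3, 3]
  [7, 4, 0, 2]
  [14, 4, 7, 0]

This is the Floyd-Warshall all-pairs shortest-path computation. For each intermediate vertex k = 0, 1, …, 3, update dist[i][j] ← min(dist[i][j], dist[i][k] + dist[k][j]). The final matrix gives, for each (i, j), the minimum total weight of any directed path from i to j (possibly empty when i = j).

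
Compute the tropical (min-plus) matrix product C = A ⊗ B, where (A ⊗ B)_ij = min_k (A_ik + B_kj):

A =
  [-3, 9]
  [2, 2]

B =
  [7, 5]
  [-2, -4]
A ⊗ B =
  [4, 2]
  [0, -2]

Apply the min-plus product entry-by-entry:
  C[0][0] = min over k of (A[0][0] + B[0][0] = -3 + 7 = 4, A[0][1] + B[1][0] = 9 + -2 = 7) = 4 (attained at k = 0)
  C[0][1] = min over k of (A[0][0] + B[0][1] = -3 + 5 = 2, A[0][1] + B[1][1] = 9 + -4 = 5) = 2 (attained at k = 0)
  C[1][0] = min over k of (A[1][0] + B[0][0] = 2 + 7 = 9, A[1][1] + B[1][0] = 2 + -2 = 0) = 0 (attained at k = 1)
  C[1][1] = min over k of (A[1][0] + B[0][1] = 2 + 5 = 7, A[1][1] + B[1][1] = 2 + -4 = -2) = -2 (attained at k = 1)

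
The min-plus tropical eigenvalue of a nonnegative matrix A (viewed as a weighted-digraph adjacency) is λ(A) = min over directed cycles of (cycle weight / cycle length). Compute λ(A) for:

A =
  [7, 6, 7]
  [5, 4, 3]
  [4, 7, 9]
λ(A) = 4

Enumerate directed cycles and compute their means (weight / length). Sample:
  cycle 0 → 0: weight = 7, length = 1, mean = 7/1 ≈ 7.000
  cycle 1 → 1: weight = 4, length = 1, mean = 4/1 ≈ 4.000
  cycle 2 → 2: weight = 9, length = 1, mean = 9/1 ≈ 9.000
  cycle 0 → 1 → 0: weight = 11, length = 2, mean = 11/2 ≈ 5.500
  cycle 0 → 2 → 0: weight = 11, length = 2, mean = 11/2 ≈ 5.500
  cycle 1 → 0 → 1: weight = 11, length = 2, mean = 11/2 ≈ 5.500
Minimum mean = 4.000, attained e.g. along the cycle 1 → 1 with weight 4 and length 1. So λ(A) = 4/1 = 4.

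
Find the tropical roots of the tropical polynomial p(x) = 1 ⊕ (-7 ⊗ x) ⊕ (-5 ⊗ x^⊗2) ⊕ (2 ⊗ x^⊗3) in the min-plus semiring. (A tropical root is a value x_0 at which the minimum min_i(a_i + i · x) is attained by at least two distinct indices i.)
Roots: {-7, -2, 8}

Each tropical root is a break point of the lower envelope of the lines y = a_i + i · x (there are 4 lines, with slopes 0, 1, ..., 3). Only the lines that attain the minimum somewhere contribute to roots; other lines are dominated. Here the surviving (envelope) indices are i = 3, i = 2, i = 1, i = 0.
Intersections between consecutive envelope lines give the roots: for adjacent envelope indices i < j the intersection is x = (a_i − a_j) / (j − i). Reading off the sorted break points: {-7, -2, 8}.
Verification: at each break x_0, at least two indices attain the minimum of min_i(a_i + i · x_0).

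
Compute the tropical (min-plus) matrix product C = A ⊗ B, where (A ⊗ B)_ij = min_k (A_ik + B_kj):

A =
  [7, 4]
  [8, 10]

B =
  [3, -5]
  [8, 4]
A ⊗ B =
  [10, 2]
  [11, 3]

Apply the min-plus product entry-by-entry:
  C[0][0] = min over k of (A[0][0] + B[0][0] = 7 + 3 = 10, A[0][1] + B[1][0] = 4 + 8 = 12) = 10 (attained at k = 0)
  C[0][1] = min over k of (A[0][0] + B[0][1] = 7 + -5 = 2, A[0][1] + B[1][1] = 4 + 4 = 8) = 2 (attained at k = 0)
  C[1][0] = min over k of (A[1][0] + B[0][0] = 8 + 3 = 11, A[1][1] + B[1][0] = 10 + 8 = 18) = 11 (attained at k = 0)
  C[1][1] = min over k of (A[1][0] + B[0][1] = 8 + -5 = 3, A[1][1] + B[1][1] = 10 + 4 = 14) = 3 (attained at k = 0)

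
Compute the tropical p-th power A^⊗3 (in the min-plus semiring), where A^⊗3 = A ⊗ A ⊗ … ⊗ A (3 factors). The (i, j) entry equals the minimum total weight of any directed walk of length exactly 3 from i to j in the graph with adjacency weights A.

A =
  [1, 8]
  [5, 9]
A^⊗3 =
  [3, 10]
  [7, 14]

Each entry (A^⊗3)_ij equals the minimum over all length-3 walks i = v_0 → v_1 → … → v_3 = j of Σ_t A[v_t][v_{t+1}]. For example, for (i, j) = (0, 1) we minimise over 4 possible intermediate vertex sequences; the minimum is 10, attained along the walk 0 → 0 → 0 → 1.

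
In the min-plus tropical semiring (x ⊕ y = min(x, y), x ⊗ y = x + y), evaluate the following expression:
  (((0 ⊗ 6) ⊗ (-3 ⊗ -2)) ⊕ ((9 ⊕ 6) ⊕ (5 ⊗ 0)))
(((0 ⊗ 6) ⊗ (-3 ⊗ -2)) ⊕ ((9 ⊕ 6) ⊕ (5 ⊗ 0))) = 1

Expand innermost to outermost. Recall ⊕ takes the minimum of its arguments and ⊗ takes their sum. Working out the expression (((0 ⊗ 6) ⊗ (-3 ⊗ -2)) ⊕ ((9 ⊕ 6) ⊕ (5 ⊗ 0))) gives 1.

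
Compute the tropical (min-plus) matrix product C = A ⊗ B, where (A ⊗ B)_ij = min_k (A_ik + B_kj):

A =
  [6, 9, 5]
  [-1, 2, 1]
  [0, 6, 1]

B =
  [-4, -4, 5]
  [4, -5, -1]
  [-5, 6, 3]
A ⊗ B =
  [0, 2, 8]
  [-5, -5, 1]
  [-4, -4, 4]

Apply the min-plus product entry-by-entry:
  C[0][0] = min over k of (A[0][0] + B[0][0] = 6 + -4 = 2, A[0][1] + B[1][0] = 9 + 4 = 13, A[0][2] + B[2][0] = 5 + -5 = 0) = 0 (attained at k = 2)
  C[0][1] = min over k of (A[0][0] + B[0][1] = 6 + -4 = 2, A[0][1] + B[1][1] = 9 + -5 = 4, A[0][2] + B[2][1] = 5 + 6 = 11) = 2 (attained at k = 0)
  C[0][2] = min over k of (A[0][0] + B[0][2] = 6 + 5 = 11, A[0][1] + B[1][2] = 9 + -1 = 8, A[0][2] + B[2][2] = 5 + 3 = 8) = 8 (attained at k = 1)
  C[1][0] = min over k of (A[1][0] + B[0][0] = -1 + -4 = -5, A[1][1] + B[1][0] = 2 + 4 = 6, A[1][2] + B[2][0] = 1 + -5 = -4) = -5 (attained at k = 0)
  C[1][1] = min over k of (A[1][0] + B[0][1] = -1 + -4 = -5, A[1][1] + B[1][1] = 2 + -5 = -3, A[1][2] + B[2][1] = 1 + 6 = 7) = -5 (attained at k = 0)
  C[1][2] = min over k of (A[1][0] + B[0][2] = -1 + 5 = 4, A[1][1] + B[1][2] = 2 + -1 = 1, A[1][2] + B[2][2] = 1 + 3 = 4) = 1 (attained at k = 1)
  C[2][0] = min over k of (A[2][0] + B[0][0] = 0 + -4 = -4, A[2][1] + B[1][0] = 6 + 4 = 10, A[2][2] + B[2][0] = 1 + -5 = -4) = -4 (attained at k = 0)
  C[2][1] = min over k of (A[2][0] + B[0][1] = 0 + -4 = -4, A[2][1] + B[1][1] = 6 + -5 = 1, A[2][2] + B[2][1] = 1 + 6 = 7) = -4 (attained at k = 0)
  C[2][2] = min over k of (A[2][0] + B[0][2] = 0 + 5 = 5, A[2][1] + B[1][2] = 6 + -1 = 5, A[2][2] + B[2][2] = 1 + 3 = 4) = 4 (attained at k = 2)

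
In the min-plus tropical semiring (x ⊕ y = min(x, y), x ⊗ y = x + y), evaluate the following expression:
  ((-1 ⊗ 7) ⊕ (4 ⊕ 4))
((-1 ⊗ 7) ⊕ (4 ⊕ 4)) = 4

Expand innermost to outermost. Recall ⊕ takes the minimum of its arguments and ⊗ takes their sum. Working out the expression ((-1 ⊗ 7) ⊕ (4 ⊕ 4)) gives 4.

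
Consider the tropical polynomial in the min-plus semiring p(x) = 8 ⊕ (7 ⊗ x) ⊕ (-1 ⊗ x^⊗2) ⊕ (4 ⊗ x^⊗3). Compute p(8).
p(8) = 8

A tropical monomial a ⊗ x^⊗i evaluates to a + i · x. Evaluating each term at x = 8:
  Term 0 contributes 8 + 0 · 8 = 8
  Term 1 contributes 7 + 1 · 8 = 15
  Term 2 contributes -1 + 2 · 8 = 15
  Term 3 contributes 4 + 3 · 8 = 28
p(8) = ⊕ of these = min[8, 15, 15, 28] = 8.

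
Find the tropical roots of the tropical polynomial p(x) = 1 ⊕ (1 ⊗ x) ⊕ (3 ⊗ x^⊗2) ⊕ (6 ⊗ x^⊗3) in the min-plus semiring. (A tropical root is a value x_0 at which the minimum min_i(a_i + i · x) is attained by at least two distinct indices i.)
Roots: {-3, -2, 0}

Each tropical root is a break point of the lower envelope of the lines y = a_i + i · x (there are 4 lines, with slopes 0, 1, ..., 3). Only the lines that attain the minimum somewhere contribute to roots; other lines are dominated. Here the surviving (envelope) indices are i = 3, i = 2, i = 1, i = 0.
Intersections between consecutive envelope lines give the roots: for adjacent envelope indices i < j the intersection is x = (a_i − a_j) / (j − i). Reading off the sorted break points: {-3, -2, 0}.
Verification: at each break x_0, at least two indices attain the minimum of min_i(a_i + i · x_0).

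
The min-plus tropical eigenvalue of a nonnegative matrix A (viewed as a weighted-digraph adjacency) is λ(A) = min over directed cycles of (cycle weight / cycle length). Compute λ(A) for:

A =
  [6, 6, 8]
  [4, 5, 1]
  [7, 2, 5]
λ(A) = 3/2

Enumerate directed cycles and compute their means (weight / length). Sample:
  cycle 0 → 0: weight = 6, length = 1, mean = 6/1 ≈ 6.000
  cycle 1 → 1: weight = 5, length = 1, mean = 5/1 ≈ 5.000
  cycle 2 → 2: weight = 5, length = 1, mean = 5/1 ≈ 5.000
  cycle 0 → 1 → 0: weight = 10, length = 2, mean = 10/2 ≈ 5.000
  cycle 0 → 2 → 0: weight = 15, length = 2, mean = 15/2 ≈ 7.500
  cycle 1 → 0 → 1: weight = 10, length = 2, mean = 10/2 ≈ 5.000
Minimum mean = 1.500, attained e.g. along the cycle 1 → 2 → 1 with weight 3 and length 2. So λ(A) = 3/2 = 3/2.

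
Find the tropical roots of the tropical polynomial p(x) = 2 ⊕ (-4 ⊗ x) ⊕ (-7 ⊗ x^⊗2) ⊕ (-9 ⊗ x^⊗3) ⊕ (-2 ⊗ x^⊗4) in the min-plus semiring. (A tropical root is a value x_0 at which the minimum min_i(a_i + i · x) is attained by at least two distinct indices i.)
Roots: {-7, 2, 3, 6}

Each tropical root is a break point of the lower envelope of the lines y = a_i + i · x (there are 5 lines, with slopes 0, 1, ..., 4). Only the lines that attain the minimum somewhere contribute to roots; other lines are dominated. Here the surviving (envelope) indices are i = 4, i = 3, i = 2, i = 1, i = 0.
Intersections between consecutive envelope lines give the roots: for adjacent envelope indices i < j the intersection is x = (a_i − a_j) / (j − i). Reading off the sorted break points: {-7, 2, 3, 6}.
Verification: at each break x_0, at least two indices attain the minimum of min_i(a_i + i · x_0).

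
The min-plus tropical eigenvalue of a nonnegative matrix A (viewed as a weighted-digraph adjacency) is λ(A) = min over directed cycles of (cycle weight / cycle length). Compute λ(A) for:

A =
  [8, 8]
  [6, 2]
λ(A) = 2

Enumerate directed cycles and compute their means (weight / length). Sample:
  cycle 0 → 0: weight = 8, length = 1, mean = 8/1 ≈ 8.000
  cycle 1 → 1: weight = 2, length = 1, mean = 2/1 ≈ 2.000
  cycle 0 → 1 → 0: weight = 14, length = 2, mean = 14/2 ≈ 7.000
  cycle 1 → 0 → 1: weight = 14, length = 2, mean = 14/2 ≈ 7.000
Minimum mean = 2.000, attained e.g. along the cycle 1 → 1 with weight 2 and length 1. So λ(A) = 2/1 = 2.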